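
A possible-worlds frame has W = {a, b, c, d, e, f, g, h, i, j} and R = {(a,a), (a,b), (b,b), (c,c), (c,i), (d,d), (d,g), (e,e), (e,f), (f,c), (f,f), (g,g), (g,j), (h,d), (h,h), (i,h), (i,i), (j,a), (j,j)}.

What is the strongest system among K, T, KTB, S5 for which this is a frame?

Reflexive (axiom T): yes — every world is R-related to itself.
Symmetric (axiom B): no — a R b but not b R a.
Euclidean (axiom 5): no — a R b and a R a, but not b R a.
So F validates K, T; KTB would additionally require R to be symmetric. The strongest is T.

T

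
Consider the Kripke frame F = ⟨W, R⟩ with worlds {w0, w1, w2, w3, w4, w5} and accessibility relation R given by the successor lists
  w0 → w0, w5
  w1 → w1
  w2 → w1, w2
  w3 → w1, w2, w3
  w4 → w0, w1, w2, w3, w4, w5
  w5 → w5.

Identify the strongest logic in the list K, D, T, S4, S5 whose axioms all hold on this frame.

Serial (axiom D): yes — every world has a successor (e.g. w0 R w0).
Reflexive (axiom T): yes — every world is R-related to itself.
Transitive (axiom 4): yes — every two-step R-path is closed by a direct edge.
Euclidean (axiom 5): no — w3 R w1 and w3 R w2, but not w1 R w2.
So F validates K, D, T, S4; S5 would additionally require R to be Euclidean. The strongest is S4.

S4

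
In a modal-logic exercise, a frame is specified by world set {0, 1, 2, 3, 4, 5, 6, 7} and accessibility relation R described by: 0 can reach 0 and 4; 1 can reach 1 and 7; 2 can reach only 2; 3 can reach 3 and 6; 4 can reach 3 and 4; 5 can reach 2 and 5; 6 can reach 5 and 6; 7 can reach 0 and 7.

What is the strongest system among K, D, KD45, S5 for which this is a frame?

D

Serial (axiom D): yes — every world has a successor (e.g. 0 R 0).
Euclidean (axiom 5): no — 0 R 4 and 0 R 0, but not 4 R 0.
Transitive (axiom 4): no — 0 R 4 and 4 R 3, but not 0 R 3.
Reflexive (axiom T): yes — every world is R-related to itself.
So F validates K, D; KD45 would additionally require R to be Euclidean and transitive. The strongest is D.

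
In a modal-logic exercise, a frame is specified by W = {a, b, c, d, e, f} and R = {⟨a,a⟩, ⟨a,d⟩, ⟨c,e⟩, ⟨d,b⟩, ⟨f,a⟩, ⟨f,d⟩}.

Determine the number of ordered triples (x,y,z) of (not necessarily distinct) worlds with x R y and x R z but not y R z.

Enumerating: (a,d,a), (a,d,d), (c,e,e), (d,b,b), (f,d,a), (f,d,d).

6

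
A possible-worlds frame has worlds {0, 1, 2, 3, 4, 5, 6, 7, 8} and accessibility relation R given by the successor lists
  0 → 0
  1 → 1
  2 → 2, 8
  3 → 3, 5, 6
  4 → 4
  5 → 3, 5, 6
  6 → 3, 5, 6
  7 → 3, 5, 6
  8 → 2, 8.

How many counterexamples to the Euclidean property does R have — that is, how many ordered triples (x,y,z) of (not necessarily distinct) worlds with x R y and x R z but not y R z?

0

R is Euclidean; there are no such tuples.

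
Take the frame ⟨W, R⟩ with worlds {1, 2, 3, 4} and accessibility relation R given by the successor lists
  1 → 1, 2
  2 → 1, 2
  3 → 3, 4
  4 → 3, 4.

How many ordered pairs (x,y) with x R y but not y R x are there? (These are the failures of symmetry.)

0

R is symmetric; there are no such tuples.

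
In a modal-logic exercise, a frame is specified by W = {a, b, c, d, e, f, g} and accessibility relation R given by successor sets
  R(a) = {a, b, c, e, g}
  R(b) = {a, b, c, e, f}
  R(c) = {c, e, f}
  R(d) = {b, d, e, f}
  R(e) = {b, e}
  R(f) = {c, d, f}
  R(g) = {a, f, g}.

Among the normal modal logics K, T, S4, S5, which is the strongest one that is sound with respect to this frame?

T

Reflexive (axiom T): yes — every world is R-related to itself.
Transitive (axiom 4): no — a R b and b R f, but not a R f.
Euclidean (axiom 5): no — a R b and a R g, but not b R g.
So F validates K, T; S4 would additionally require R to be transitive. The strongest is T.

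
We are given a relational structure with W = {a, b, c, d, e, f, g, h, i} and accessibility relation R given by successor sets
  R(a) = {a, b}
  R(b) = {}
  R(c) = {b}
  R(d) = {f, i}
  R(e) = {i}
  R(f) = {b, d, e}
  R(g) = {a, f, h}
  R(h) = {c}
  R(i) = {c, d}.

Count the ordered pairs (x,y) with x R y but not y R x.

10

Enumerating: (a,b), (c,b), (e,i), (f,b), (f,e), (g,a), (g,f), (g,h), (h,c), (i,c).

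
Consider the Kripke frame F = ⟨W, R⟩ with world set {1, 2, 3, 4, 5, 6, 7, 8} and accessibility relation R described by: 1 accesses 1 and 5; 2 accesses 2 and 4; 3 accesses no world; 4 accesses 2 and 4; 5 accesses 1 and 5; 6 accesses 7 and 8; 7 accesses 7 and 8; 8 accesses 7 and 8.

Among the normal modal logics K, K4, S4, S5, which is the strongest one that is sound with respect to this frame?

Transitive (axiom 4): yes — every two-step R-path is closed by a direct edge.
Reflexive (axiom T): no — 3 is not related to itself.
Euclidean (axiom 5): yes — any two successors of a common world are R-related.
So F validates K, K4; S4 would additionally require R to be reflexive. The strongest is K4.

K4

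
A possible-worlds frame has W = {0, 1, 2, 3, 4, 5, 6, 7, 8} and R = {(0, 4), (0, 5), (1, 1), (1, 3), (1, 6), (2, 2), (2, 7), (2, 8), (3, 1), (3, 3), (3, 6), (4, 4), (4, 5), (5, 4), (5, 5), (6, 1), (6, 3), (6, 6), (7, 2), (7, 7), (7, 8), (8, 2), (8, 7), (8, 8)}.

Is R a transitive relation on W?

Transitive: yes — every two-step R-path is closed by a direct edge.

Yes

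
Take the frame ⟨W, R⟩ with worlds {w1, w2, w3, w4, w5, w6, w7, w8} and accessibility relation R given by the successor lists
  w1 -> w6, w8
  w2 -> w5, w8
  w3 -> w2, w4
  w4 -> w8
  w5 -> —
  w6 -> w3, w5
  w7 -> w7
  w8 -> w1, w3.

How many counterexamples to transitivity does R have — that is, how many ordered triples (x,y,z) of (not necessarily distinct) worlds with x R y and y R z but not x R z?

Enumerating: (w1,w6,w3), (w1,w6,w5), (w1,w8,w1), (w1,w8,w3), (w2,w8,w1), (w2,w8,w3), (w3,w2,w5), (w3,w2,w8), (w3,w4,w8), (w4,w8,w1), (w4,w8,w3), (w6,w3,w2), (w6,w3,w4), (w8,w1,w6), (w8,w1,w8), (w8,w3,w2), (w8,w3,w4).

17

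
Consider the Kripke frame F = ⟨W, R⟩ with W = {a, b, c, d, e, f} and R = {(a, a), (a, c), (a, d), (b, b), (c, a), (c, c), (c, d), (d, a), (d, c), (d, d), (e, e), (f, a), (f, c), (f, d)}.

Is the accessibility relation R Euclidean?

Euclidean: yes — any two successors of a common world are R-related.

Yes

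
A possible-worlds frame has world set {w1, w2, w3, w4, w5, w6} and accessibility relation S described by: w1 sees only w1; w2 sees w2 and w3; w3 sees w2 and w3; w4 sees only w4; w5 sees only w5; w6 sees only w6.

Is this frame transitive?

Transitive: yes — every two-step S-path is closed by a direct edge.

Yes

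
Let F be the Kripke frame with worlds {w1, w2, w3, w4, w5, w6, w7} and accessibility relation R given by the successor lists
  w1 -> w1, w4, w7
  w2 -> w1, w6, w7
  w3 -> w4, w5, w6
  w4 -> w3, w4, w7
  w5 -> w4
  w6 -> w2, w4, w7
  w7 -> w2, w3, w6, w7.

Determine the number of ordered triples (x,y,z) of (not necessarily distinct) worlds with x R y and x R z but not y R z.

Enumerating: (w1,w4,w1), (w1,w7,w1), (w1,w7,w4), (w2,w1,w6), (w2,w6,w1), (w2,w6,w6), (w2,w7,w1), (w3,w4,w5), (w3,w4,w6), (w3,w5,w5), (w3,w5,w6), (w3,w6,w5), … and 15 more.
Total: 27.

27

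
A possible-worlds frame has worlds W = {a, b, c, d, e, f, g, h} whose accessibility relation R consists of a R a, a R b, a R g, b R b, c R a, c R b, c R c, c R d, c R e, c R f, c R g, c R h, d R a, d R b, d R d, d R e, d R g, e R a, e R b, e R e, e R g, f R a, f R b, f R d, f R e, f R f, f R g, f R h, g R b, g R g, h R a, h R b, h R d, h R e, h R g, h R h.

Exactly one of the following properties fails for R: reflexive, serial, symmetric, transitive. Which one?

symmetric

Reflexive: yes — every world is R-related to itself.
Serial: yes — every world has a successor (e.g. a R a).
Symmetric: no — a R b but not b R a.
Transitive: yes — every two-step R-path is closed by a direct edge.
Only symmetric fails.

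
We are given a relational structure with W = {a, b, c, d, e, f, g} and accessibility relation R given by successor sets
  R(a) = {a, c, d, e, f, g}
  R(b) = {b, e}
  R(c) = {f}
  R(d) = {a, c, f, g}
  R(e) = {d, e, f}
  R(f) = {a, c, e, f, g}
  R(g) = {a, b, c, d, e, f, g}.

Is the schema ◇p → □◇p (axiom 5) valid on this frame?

By correspondence theory, 5 is valid on a frame iff R is Euclidean.
Euclidean: no — a R c and a R d, but not c R d.

No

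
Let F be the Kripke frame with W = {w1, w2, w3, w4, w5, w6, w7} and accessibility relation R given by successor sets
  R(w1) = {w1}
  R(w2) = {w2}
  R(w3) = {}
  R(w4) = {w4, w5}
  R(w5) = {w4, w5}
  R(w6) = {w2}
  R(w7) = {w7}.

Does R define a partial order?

Reflexive: no — w3 is not related to itself.
Transitive: yes — every two-step R-path is closed by a direct edge.
Antisymmetric: no — w4 R w5 and w5 R w4 with w4 ≠ w5.
So R is not a partial order.

No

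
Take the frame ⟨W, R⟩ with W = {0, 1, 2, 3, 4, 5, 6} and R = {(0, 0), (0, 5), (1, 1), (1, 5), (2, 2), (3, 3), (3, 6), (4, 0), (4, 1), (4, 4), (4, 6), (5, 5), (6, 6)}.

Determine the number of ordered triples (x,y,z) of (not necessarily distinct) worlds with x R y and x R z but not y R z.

Enumerating: (0,5,0), (1,5,1), (3,6,3), (4,0,1), (4,0,4), (4,0,6), (4,1,0), (4,1,4), (4,1,6), (4,6,0), (4,6,1), (4,6,4).

12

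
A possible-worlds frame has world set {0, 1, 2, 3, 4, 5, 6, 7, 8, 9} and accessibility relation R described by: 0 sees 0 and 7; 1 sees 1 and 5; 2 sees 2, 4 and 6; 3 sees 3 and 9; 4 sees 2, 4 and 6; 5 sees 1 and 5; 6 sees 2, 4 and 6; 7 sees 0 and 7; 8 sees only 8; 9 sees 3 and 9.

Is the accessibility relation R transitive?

Transitive: yes — every two-step R-path is closed by a direct edge.

Yes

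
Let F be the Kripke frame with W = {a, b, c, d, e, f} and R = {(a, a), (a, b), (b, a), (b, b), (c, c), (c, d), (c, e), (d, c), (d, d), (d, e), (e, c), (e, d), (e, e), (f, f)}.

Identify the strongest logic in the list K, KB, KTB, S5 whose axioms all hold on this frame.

S5

Symmetric (axiom B): yes — every pair in R has its reverse in R.
Reflexive (axiom T): yes — every world is R-related to itself.
Euclidean (axiom 5): yes — any two successors of a common world are R-related.
So F validates K, KB, KTB, S5. The strongest is S5.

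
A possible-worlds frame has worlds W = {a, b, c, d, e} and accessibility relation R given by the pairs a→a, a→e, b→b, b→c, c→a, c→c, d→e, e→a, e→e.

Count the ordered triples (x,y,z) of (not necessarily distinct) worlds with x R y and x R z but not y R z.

2

Enumerating: (b,c,b), (c,a,c).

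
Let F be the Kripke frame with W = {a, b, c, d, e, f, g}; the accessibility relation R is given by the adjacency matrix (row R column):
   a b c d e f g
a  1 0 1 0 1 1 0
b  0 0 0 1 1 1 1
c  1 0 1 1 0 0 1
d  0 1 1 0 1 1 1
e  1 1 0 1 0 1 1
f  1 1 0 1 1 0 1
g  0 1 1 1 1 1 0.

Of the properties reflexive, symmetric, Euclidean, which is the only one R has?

Reflexive: no — b is not related to itself.
Symmetric: yes — every pair in R has its reverse in R.
Euclidean: no — a R c and a R e, but not c R e.
Only symmetric holds.

symmetric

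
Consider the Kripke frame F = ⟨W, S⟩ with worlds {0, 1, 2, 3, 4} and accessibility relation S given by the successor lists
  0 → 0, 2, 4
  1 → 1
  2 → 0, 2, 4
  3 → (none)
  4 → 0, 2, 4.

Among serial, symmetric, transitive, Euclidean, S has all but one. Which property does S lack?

Serial: no — 3 has no S-successor.
Symmetric: yes — every pair in S has its reverse in S.
Transitive: yes — every two-step S-path is closed by a direct edge.
Euclidean: yes — any two successors of a common world are S-related.
Only serial fails.

serial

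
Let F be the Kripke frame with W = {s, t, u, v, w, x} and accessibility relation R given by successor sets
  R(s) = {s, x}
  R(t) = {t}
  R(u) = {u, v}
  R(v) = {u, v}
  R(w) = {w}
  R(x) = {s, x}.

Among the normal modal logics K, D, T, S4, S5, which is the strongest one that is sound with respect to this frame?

S5

Serial (axiom D): yes — every world has a successor (e.g. s R s).
Reflexive (axiom T): yes — every world is R-related to itself.
Transitive (axiom 4): yes — every two-step R-path is closed by a direct edge.
Euclidean (axiom 5): yes — any two successors of a common world are R-related.
So F validates K, D, T, S4, S5. The strongest is S5.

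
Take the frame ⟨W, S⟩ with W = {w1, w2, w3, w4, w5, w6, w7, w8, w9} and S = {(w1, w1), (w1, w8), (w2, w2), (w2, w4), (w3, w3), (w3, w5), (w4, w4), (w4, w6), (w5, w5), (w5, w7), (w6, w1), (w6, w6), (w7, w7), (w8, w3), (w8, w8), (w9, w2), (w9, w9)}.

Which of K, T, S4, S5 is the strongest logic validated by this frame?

Reflexive (axiom T): yes — every world is S-related to itself.
Transitive (axiom 4): no — w1 S w8 and w8 S w3, but not w1 S w3.
Euclidean (axiom 5): no — w1 S w8 and w1 S w1, but not w8 S w1.
So F validates K, T; S4 would additionally require S to be transitive. The strongest is T.

T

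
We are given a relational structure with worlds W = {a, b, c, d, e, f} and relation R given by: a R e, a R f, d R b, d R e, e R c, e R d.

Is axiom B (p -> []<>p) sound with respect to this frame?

By correspondence theory, B is valid on a frame iff R is symmetric.
Symmetric: no — a R e but not e R a.

No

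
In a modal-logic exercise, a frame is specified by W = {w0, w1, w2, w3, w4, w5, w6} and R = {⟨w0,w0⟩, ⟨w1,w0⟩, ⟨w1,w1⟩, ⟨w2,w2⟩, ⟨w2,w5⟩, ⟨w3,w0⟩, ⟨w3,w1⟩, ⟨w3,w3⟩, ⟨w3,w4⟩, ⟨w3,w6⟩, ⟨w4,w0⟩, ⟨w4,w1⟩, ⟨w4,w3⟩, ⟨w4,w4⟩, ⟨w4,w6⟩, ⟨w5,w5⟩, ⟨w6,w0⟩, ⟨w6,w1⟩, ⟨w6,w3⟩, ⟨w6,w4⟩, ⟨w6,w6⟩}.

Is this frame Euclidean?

No

Euclidean: no — w3 R w0 and w3 R w1, but not w0 R w1.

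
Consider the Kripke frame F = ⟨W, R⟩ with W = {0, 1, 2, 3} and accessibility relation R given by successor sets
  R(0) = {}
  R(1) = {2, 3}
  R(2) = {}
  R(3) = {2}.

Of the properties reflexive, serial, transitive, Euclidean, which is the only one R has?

Reflexive: no — 0 is not related to itself.
Serial: no — 0 has no R-successor.
Transitive: yes — every two-step R-path is closed by a direct edge.
Euclidean: no — 1 R 2 and 1 R 3, but not 2 R 3.
Only transitive holds.

transitive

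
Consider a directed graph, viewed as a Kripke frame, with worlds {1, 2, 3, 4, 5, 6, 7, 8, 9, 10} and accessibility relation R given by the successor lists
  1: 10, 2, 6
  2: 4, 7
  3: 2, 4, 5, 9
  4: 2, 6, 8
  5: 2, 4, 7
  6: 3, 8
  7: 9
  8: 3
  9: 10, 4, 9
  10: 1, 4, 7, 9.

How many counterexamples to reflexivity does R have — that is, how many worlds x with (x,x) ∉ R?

9

Enumerating: 1, 2, 3, 4, 5, 6, 7, 8, 10.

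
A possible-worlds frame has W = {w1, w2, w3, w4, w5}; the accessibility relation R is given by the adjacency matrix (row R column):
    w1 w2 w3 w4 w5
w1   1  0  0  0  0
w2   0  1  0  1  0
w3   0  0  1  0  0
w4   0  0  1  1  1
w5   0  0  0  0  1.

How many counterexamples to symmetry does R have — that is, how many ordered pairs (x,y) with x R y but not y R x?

3

Enumerating: (w2,w4), (w4,w3), (w4,w5).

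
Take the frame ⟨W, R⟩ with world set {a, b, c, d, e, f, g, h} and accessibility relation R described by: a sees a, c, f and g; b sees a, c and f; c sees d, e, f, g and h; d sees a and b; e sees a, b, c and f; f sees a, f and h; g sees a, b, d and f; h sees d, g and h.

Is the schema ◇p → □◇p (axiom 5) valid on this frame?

No

By correspondence theory, 5 is valid on a frame iff R is Euclidean.
Euclidean: no — a R f and a R c, but not f R c.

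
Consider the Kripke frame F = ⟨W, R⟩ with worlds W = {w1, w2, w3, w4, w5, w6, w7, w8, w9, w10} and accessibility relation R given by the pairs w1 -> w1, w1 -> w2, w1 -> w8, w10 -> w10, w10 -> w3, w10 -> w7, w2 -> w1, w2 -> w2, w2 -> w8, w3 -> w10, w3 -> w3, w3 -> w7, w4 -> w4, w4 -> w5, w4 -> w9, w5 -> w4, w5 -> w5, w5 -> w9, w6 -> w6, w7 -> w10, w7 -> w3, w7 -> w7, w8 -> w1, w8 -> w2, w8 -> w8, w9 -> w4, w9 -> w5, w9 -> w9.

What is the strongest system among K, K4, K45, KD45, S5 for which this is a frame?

Transitive (axiom 4): yes — every two-step R-path is closed by a direct edge.
Euclidean (axiom 5): yes — any two successors of a common world are R-related.
Serial (axiom D): yes — every world has a successor (e.g. w1 R w1).
Reflexive (axiom T): yes — every world is R-related to itself.
So F validates K, K4, K45, KD45, S5. The strongest is S5.

S5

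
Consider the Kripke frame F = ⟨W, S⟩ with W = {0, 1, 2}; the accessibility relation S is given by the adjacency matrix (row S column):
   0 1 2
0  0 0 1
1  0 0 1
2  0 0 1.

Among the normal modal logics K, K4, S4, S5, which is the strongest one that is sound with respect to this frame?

Transitive (axiom 4): yes — every two-step S-path is closed by a direct edge.
Reflexive (axiom T): no — 0 is not related to itself.
Euclidean (axiom 5): yes — any two successors of a common world are S-related.
So F validates K, K4; S4 would additionally require S to be reflexive. The strongest is K4.

K4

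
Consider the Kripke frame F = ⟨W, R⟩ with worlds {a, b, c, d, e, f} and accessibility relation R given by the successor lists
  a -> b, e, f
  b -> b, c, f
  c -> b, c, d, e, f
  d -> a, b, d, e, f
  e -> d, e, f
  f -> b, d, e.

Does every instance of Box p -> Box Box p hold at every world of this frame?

No

Axiom 4 corresponds to the accessibility relation being transitive.
Transitive: no — a R b and b R c, but not a R c.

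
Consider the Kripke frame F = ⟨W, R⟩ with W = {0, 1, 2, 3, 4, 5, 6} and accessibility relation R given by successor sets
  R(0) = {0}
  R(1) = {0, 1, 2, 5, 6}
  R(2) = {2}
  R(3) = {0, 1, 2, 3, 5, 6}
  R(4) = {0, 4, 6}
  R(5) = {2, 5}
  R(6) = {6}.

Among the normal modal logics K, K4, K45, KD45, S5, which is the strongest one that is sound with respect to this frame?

K4

Transitive (axiom 4): yes — every two-step R-path is closed by a direct edge.
Euclidean (axiom 5): no — 1 R 0 and 1 R 2, but not 0 R 2.
Serial (axiom D): yes — every world has a successor (e.g. 0 R 0).
Reflexive (axiom T): yes — every world is R-related to itself.
So F validates K, K4; K45 would additionally require R to be Euclidean. The strongest is K4.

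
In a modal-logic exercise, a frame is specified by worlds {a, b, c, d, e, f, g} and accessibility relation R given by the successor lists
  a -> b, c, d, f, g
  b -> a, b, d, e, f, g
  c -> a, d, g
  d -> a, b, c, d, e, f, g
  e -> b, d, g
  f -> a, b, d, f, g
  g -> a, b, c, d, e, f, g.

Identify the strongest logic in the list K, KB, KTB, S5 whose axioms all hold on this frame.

KB

Symmetric (axiom B): yes — every pair in R has its reverse in R.
Reflexive (axiom T): no — a is not related to itself.
Euclidean (axiom 5): no — a R b and a R c, but not b R c.
So F validates K, KB; KTB would additionally require R to be reflexive. The strongest is KB.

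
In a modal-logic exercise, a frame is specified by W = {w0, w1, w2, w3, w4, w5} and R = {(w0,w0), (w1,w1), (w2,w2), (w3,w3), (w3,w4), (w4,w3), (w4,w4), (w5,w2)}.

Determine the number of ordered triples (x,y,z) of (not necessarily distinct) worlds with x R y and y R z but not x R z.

0

R is transitive; there are no such tuples.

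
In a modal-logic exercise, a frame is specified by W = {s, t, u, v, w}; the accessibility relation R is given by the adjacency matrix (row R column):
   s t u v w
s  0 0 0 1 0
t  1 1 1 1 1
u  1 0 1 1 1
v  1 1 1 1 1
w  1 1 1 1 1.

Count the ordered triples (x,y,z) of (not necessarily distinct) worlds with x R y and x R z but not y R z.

Enumerating: (t,s,s), (t,s,t), (t,s,u), (t,s,w), (t,u,t), (u,s,s), (u,s,u), (u,s,w), (v,s,s), (v,s,t), (v,s,u), (v,s,w), (v,u,t), (w,s,s), (w,s,t), (w,s,u), (w,s,w), (w,u,t).

18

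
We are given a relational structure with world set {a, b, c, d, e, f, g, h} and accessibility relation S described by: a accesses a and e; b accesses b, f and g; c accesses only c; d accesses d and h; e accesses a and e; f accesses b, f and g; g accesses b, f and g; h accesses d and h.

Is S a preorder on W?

Reflexive: yes — every world is S-related to itself.
Transitive: yes — every two-step S-path is closed by a direct edge.
So S is a preorder.

Yes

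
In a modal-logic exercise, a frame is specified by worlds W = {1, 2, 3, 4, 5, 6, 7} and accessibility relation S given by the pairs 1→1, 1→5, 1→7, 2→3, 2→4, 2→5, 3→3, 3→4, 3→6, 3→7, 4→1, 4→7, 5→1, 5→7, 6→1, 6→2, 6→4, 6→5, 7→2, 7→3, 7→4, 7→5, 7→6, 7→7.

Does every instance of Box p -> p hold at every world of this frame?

No

The schema T characterises exactly the reflexive frames.
Reflexive: no — 2 is not related to itself.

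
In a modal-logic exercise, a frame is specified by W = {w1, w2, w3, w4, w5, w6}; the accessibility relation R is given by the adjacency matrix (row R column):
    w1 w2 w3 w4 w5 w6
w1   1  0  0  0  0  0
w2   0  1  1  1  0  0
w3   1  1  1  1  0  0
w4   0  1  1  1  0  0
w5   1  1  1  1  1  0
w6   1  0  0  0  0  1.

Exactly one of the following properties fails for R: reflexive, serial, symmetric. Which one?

Reflexive: yes — every world is R-related to itself.
Serial: yes — every world has a successor (e.g. w1 R w1).
Symmetric: no — w3 R w1 but not w1 R w3.
Only symmetric fails.

symmetric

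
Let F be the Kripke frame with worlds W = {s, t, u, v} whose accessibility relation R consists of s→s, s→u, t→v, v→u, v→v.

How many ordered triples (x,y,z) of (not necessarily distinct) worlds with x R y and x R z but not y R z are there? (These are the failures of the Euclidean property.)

4

Enumerating: (s,u,s), (s,u,u), (v,u,u), (v,u,v).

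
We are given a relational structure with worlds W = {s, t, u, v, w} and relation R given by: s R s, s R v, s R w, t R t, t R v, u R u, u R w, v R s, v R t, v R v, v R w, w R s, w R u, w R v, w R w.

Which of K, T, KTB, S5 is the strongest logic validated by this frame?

KTB

Reflexive (axiom T): yes — every world is R-related to itself.
Symmetric (axiom B): yes — every pair in R has its reverse in R.
Euclidean (axiom 5): no — v R s and v R t, but not s R t.
So F validates K, T, KTB; S5 would additionally require R to be Euclidean. The strongest is KTB.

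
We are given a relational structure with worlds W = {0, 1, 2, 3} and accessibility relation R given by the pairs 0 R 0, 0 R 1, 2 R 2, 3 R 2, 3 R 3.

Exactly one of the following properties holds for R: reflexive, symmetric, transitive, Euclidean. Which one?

Reflexive: no — 1 is not related to itself.
Symmetric: no — 0 R 1 but not 1 R 0.
Transitive: yes — every two-step R-path is closed by a direct edge.
Euclidean: no — 0 R 1 and 0 R 0, but not 1 R 0.
Only transitive holds.

transitive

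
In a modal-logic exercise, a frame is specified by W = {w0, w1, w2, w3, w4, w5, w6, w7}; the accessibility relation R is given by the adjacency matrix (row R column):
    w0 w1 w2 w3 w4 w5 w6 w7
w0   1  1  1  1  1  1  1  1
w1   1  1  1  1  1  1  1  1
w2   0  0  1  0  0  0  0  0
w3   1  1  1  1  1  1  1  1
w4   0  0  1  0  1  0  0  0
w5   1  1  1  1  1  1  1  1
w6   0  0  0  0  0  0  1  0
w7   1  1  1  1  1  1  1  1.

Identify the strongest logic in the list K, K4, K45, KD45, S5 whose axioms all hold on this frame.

K4

Transitive (axiom 4): yes — every two-step R-path is closed by a direct edge.
Euclidean (axiom 5): no — w0 R w2 and w0 R w1, but not w2 R w1.
Serial (axiom D): yes — every world has a successor (e.g. w0 R w0).
Reflexive (axiom T): yes — every world is R-related to itself.
So F validates K, K4; K45 would additionally require R to be Euclidean. The strongest is K4.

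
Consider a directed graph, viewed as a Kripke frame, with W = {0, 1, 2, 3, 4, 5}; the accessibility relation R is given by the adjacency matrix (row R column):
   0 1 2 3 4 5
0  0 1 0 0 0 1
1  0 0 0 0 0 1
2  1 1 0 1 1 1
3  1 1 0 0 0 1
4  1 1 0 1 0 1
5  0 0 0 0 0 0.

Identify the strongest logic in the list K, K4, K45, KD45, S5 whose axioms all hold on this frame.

Transitive (axiom 4): yes — every two-step R-path is closed by a direct edge.
Euclidean (axiom 5): no — 0 R 5 and 0 R 1, but not 5 R 1.
Serial (axiom D): no — 5 has no R-successor.
Reflexive (axiom T): no — 0 is not related to itself.
So F validates K, K4; K45 would additionally require R to be Euclidean. The strongest is K4.

K4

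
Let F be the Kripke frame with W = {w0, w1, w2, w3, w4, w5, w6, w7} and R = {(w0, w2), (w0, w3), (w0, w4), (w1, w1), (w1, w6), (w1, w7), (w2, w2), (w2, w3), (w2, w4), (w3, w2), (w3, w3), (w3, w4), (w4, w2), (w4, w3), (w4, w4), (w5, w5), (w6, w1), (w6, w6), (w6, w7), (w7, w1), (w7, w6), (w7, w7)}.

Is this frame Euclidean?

Euclidean: yes — any two successors of a common world are R-related.

Yes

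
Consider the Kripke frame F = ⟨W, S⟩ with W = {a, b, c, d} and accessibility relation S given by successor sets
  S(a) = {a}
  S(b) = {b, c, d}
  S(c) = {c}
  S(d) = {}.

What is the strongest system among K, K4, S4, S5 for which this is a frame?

K4

Transitive (axiom 4): yes — every two-step S-path is closed by a direct edge.
Reflexive (axiom T): no — d is not related to itself.
Euclidean (axiom 5): no — b S c and b S d, but not c S d.
So F validates K, K4; S4 would additionally require S to be reflexive. The strongest is K4.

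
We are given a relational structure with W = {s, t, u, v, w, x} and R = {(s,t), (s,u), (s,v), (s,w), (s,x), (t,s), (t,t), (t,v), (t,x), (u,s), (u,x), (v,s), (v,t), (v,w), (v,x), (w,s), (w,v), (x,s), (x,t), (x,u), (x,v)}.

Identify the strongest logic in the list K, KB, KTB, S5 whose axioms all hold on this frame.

Symmetric (axiom B): yes — every pair in R has its reverse in R.
Reflexive (axiom T): no — s is not related to itself.
Euclidean (axiom 5): no — s R t and s R u, but not t R u.
So F validates K, KB; KTB would additionally require R to be reflexive. The strongest is KB.

KB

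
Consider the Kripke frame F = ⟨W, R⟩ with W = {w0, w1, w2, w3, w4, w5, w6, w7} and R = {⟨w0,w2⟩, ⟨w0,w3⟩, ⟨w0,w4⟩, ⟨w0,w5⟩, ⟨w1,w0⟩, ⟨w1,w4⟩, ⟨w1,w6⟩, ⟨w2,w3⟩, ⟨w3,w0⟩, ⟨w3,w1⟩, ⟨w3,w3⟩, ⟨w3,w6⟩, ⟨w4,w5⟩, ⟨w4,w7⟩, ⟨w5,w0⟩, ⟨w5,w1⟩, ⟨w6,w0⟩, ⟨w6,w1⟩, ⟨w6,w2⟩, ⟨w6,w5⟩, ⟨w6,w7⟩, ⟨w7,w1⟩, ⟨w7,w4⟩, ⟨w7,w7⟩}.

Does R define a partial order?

Reflexive: no — w0 is not related to itself.
Transitive: no — w0 R w3 and w3 R w1, but not w0 R w1.
Antisymmetric: no — w0 R w3 and w3 R w0 with w0 ≠ w3.
So R is not a partial order.

No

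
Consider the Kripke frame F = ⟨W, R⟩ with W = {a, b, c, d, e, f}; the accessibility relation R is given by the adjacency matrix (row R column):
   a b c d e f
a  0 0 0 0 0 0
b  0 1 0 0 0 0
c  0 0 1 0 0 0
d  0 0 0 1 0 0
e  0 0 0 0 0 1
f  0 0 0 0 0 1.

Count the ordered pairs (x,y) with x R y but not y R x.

Enumerating: (e,f).

1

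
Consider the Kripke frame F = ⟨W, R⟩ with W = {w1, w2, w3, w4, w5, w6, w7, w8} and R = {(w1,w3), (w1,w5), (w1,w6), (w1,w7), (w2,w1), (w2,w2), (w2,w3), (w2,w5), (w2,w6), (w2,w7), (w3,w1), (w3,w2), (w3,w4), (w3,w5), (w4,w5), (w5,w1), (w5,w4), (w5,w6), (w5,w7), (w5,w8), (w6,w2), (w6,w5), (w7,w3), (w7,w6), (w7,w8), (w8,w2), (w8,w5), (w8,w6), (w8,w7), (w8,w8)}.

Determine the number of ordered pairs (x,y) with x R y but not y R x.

12

Enumerating: (w1,w6), (w1,w7), (w2,w1), (w2,w5), (w2,w7), (w3,w4), (w3,w5), (w5,w7), (w7,w3), (w7,w6), (w8,w2), (w8,w6).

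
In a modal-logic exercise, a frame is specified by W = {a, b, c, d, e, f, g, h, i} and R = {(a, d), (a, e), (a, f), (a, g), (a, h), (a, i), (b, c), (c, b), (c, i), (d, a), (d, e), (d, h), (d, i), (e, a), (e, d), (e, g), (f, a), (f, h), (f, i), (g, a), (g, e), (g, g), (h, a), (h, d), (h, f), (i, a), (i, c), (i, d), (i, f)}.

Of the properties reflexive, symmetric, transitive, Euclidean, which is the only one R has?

symmetric

Reflexive: no — a is not related to itself.
Symmetric: yes — every pair in R has its reverse in R.
Transitive: no — a R i and i R c, but not a R c.
Euclidean: no — a R d and a R f, but not d R f.
Only symmetric holds.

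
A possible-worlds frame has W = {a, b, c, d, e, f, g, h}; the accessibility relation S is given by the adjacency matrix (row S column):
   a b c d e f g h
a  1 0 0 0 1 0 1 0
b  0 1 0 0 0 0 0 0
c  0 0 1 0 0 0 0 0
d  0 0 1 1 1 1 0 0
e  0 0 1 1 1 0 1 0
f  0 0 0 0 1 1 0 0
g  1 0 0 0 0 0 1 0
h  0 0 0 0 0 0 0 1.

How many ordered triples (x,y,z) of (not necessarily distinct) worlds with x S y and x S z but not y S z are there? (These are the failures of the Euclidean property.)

16

Enumerating: (a,e,a), (a,g,e), (d,c,d), (d,c,e), (d,c,f), (d,e,f), (d,f,c), (d,f,d), (e,c,d), (e,c,e), (e,c,g), (e,d,g), (e,g,c), (e,g,d), (e,g,e), (f,e,f).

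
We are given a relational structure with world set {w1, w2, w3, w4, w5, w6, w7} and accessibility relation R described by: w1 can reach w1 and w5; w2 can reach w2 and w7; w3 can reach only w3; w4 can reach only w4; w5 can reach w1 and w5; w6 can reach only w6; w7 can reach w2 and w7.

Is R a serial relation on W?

Serial: yes — every world has a successor (e.g. w1 R w1).

Yes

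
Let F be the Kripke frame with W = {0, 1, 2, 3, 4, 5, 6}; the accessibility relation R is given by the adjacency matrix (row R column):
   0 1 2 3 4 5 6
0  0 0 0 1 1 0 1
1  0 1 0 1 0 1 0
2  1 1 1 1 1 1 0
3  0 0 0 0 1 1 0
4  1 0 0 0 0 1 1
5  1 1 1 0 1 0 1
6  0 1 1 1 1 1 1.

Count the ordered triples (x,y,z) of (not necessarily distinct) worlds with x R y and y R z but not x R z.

Enumerating: (0,3,5), (0,4,0), (0,4,5), (0,6,1), (0,6,2), (0,6,5), (1,3,4), (1,5,0), (1,5,2), (1,5,4), (1,5,6), (2,0,6), … and 28 more.
Total: 40.

40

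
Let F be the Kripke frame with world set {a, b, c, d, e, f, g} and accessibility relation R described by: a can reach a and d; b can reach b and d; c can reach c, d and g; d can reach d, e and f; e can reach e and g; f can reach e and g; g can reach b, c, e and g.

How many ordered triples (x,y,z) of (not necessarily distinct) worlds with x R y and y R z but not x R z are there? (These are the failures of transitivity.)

Enumerating: (a,d,e), (a,d,f), (b,d,e), (b,d,f), (c,d,e), (c,d,f), (c,g,b), (c,g,e), (d,e,g), (d,f,g), (e,g,b), (e,g,c), (f,g,b), (f,g,c), (g,b,d), (g,c,d).

16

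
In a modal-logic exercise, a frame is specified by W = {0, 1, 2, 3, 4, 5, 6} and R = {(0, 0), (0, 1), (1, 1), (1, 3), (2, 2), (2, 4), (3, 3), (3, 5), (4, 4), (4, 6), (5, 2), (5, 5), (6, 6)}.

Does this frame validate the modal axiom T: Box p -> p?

By correspondence theory, T is valid on a frame iff R is reflexive.
Reflexive: yes — every world is R-related to itself.

Yes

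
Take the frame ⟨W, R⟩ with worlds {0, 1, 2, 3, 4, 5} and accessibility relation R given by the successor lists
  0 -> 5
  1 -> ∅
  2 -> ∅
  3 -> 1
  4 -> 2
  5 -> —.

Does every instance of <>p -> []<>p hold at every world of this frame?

No

Axiom 5 corresponds to the accessibility relation being Euclidean.
Euclidean: no — 0 R 5 and 0 R 5, but not 5 R 5.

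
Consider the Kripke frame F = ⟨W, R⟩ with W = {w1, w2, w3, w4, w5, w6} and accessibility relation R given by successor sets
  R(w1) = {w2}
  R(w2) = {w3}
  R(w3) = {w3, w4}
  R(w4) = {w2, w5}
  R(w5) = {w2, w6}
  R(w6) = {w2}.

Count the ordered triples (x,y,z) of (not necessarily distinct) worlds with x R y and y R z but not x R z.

Enumerating: (w1,w2,w3), (w2,w3,w4), (w3,w4,w2), (w3,w4,w5), (w4,w2,w3), (w4,w5,w6), (w5,w2,w3), (w6,w2,w3).

8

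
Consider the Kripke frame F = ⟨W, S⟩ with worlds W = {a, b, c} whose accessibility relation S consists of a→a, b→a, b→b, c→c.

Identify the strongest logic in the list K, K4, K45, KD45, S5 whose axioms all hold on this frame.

K4

Transitive (axiom 4): yes — every two-step S-path is closed by a direct edge.
Euclidean (axiom 5): no — b S a and b S b, but not a S b.
Serial (axiom D): yes — every world has a successor (e.g. a S a).
Reflexive (axiom T): yes — every world is S-related to itself.
So F validates K, K4; K45 would additionally require S to be Euclidean. The strongest is K4.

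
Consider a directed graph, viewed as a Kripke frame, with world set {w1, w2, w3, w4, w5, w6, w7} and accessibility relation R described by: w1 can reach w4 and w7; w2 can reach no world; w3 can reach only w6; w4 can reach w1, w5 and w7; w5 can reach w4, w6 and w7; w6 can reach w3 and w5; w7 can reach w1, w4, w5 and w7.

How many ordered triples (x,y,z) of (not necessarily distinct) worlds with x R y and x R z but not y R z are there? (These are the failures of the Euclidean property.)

Enumerating: (w1,w4,w4), (w3,w6,w6), (w4,w1,w1), (w4,w1,w5), (w4,w5,w1), (w4,w5,w5), (w5,w4,w4), (w5,w4,w6), (w5,w6,w4), (w5,w6,w6), (w5,w6,w7), (w5,w7,w6), … and 9 more.
Total: 21.

21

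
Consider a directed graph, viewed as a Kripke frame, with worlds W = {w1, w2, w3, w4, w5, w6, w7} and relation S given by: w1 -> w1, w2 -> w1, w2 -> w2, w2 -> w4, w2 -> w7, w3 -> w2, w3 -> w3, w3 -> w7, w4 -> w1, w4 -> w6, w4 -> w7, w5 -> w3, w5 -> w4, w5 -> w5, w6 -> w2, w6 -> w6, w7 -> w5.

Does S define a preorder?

Reflexive: no — w4 is not related to itself.
Transitive: no — w2 S w4 and w4 S w6, but not w2 S w6.
So S is not a preorder.

No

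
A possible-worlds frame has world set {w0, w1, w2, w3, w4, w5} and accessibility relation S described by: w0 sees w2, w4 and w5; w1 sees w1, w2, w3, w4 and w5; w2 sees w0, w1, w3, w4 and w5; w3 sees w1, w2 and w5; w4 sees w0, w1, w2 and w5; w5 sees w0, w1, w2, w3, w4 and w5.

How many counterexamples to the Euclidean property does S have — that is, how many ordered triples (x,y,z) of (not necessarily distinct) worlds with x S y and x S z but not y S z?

Enumerating: (w0,w2,w2), (w0,w4,w4), (w1,w2,w2), (w1,w3,w3), (w1,w3,w4), (w1,w4,w3), (w1,w4,w4), (w2,w0,w0), (w2,w0,w1), (w2,w0,w3), (w2,w1,w0), (w2,w3,w0), … and 19 more.
Total: 31.

31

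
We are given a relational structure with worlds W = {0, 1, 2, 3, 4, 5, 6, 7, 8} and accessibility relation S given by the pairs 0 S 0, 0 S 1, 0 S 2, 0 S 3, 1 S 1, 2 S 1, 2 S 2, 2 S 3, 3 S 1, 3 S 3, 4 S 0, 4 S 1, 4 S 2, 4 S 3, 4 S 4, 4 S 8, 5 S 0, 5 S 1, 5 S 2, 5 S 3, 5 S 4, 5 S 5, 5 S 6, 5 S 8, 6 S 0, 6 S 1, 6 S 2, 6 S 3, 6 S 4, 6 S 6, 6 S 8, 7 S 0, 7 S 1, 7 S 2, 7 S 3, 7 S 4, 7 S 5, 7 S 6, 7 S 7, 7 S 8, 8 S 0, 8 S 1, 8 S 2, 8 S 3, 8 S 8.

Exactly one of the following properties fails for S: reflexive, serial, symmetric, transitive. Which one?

symmetric

Reflexive: yes — every world is S-related to itself.
Serial: yes — every world has a successor (e.g. 0 S 0).
Symmetric: no — 0 S 1 but not 1 S 0.
Transitive: yes — every two-step S-path is closed by a direct edge.
Only symmetric fails.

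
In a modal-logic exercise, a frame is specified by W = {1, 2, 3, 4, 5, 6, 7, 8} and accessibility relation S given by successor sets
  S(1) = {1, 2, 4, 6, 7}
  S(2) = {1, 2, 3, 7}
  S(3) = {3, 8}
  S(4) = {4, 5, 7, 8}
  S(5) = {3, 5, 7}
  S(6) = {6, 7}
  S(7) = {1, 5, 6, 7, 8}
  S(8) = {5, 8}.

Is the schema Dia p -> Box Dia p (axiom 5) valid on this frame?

No

Axiom 5 corresponds to the accessibility relation being Euclidean.
Euclidean: no — 1 S 2 and 1 S 4, but not 2 S 4.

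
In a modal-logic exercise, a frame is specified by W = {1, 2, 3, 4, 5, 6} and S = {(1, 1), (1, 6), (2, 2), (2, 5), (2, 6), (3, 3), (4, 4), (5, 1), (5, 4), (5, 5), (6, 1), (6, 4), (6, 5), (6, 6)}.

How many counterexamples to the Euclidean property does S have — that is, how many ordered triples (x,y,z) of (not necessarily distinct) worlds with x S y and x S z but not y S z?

13

Enumerating: (2,5,2), (2,5,6), (2,6,2), (5,1,4), (5,1,5), (5,4,1), (5,4,5), (6,1,4), (6,1,5), (6,4,1), (6,4,5), (6,4,6), (6,5,6).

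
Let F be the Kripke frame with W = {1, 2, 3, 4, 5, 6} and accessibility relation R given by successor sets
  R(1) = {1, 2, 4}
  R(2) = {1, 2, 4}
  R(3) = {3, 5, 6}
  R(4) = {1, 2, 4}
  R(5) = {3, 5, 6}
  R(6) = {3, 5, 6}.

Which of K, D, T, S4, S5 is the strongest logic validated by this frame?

S5

Serial (axiom D): yes — every world has a successor (e.g. 1 R 1).
Reflexive (axiom T): yes — every world is R-related to itself.
Transitive (axiom 4): yes — every two-step R-path is closed by a direct edge.
Euclidean (axiom 5): yes — any two successors of a common world are R-related.
So F validates K, D, T, S4, S5. The strongest is S5.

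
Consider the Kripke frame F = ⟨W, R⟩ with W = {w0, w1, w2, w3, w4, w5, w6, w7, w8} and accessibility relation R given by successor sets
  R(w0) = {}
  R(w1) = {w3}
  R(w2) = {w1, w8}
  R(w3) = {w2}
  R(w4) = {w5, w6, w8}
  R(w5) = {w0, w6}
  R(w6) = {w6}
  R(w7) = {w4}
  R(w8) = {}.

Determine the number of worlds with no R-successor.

2

Enumerating: w0, w8.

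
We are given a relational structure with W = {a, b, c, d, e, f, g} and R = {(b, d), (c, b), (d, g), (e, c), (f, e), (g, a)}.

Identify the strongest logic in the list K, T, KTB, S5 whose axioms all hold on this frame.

Reflexive (axiom T): no — a is not related to itself.
Symmetric (axiom B): no — b R d but not d R b.
Euclidean (axiom 5): no — b R d and b R d, but not d R d.
So F validates K; T would additionally require R to be reflexive. The strongest is K.

K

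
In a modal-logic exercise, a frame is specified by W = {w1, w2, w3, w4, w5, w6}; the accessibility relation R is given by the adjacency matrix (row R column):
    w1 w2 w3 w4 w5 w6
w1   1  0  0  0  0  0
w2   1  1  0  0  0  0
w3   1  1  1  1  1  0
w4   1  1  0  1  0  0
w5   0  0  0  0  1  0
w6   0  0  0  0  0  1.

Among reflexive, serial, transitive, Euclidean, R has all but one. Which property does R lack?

Reflexive: yes — every world is R-related to itself.
Serial: yes — every world has a successor (e.g. w1 R w1).
Transitive: yes — every two-step R-path is closed by a direct edge.
Euclidean: no — w3 R w1 and w3 R w2, but not w1 R w2.
Only Euclidean fails.

Euclidean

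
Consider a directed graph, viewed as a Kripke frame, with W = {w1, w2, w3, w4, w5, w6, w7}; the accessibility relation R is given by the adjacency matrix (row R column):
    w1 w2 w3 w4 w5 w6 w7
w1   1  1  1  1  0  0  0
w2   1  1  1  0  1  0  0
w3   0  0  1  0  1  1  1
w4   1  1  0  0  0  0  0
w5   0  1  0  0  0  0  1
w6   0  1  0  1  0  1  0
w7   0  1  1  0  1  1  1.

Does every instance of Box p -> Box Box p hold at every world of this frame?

No

By correspondence theory, 4 is valid on a frame iff R is transitive.
Transitive: no — w1 R w2 and w2 R w5, but not w1 R w5.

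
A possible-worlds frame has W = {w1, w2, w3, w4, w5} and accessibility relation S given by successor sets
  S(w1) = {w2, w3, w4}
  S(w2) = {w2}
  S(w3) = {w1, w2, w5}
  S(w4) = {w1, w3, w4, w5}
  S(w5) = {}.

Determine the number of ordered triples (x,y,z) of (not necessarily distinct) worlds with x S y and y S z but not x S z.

Enumerating: (w1,w3,w1), (w1,w3,w5), (w1,w4,w1), (w1,w4,w5), (w3,w1,w3), (w3,w1,w4), (w4,w1,w2), (w4,w3,w2).

8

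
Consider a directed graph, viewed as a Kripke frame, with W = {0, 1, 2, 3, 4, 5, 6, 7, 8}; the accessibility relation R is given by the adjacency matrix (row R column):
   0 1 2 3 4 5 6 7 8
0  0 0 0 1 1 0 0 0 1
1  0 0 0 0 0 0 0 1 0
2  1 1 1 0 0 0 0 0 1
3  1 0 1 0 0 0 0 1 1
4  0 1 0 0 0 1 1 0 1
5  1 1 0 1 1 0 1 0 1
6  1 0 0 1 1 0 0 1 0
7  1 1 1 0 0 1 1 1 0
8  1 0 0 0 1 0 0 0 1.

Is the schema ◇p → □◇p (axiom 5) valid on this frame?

Axiom 5 corresponds to the accessibility relation being Euclidean.
Euclidean: no — 0 R 3 and 0 R 4, but not 3 R 4.

No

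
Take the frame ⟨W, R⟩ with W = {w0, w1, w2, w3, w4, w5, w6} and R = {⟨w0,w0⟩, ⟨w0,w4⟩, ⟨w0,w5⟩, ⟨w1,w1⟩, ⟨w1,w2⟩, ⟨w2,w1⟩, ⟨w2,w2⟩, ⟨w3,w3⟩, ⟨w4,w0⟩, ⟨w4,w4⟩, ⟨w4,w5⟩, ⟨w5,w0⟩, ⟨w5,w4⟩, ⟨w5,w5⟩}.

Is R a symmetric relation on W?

Symmetric: yes — every pair in R has its reverse in R.

Yes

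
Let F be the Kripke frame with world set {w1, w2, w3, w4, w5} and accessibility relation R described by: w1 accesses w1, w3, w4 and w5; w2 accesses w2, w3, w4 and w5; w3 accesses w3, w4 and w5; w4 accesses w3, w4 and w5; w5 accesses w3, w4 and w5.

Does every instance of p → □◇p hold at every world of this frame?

Axiom B corresponds to the accessibility relation being symmetric.
Symmetric: no — w1 R w3 but not w3 R w1.

No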